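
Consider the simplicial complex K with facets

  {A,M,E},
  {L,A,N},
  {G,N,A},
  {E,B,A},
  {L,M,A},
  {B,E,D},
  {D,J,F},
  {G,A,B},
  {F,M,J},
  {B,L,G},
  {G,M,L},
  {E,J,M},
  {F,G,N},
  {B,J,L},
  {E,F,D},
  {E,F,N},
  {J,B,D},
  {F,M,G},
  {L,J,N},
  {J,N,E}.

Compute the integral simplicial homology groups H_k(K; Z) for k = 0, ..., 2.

H_0 = Z,  H_1 = Z ⊕ Z/2Z,  H_2 = 0.

Fix the vertex order A < B < D < E < F < G < J < L < M < N and write every simplex with vertices in increasing order. Then dim K = 2 and the simplices of K are:

  0-simplices (10): A, B, D, E, F, G, J, L, M, N
  1-simplices (30): AB, AE, AG, AL, AM, AN, BD, BE, BG, BJ, BL, DE, DF, DJ, EF, EJ, EM, EN, FG, FJ, FM, FN, GL, GM, GN, JL, JM, JN, LM, LN
  2-simplices (20): ABE, ABG, AEM, AGN, ALM, ALN, BDE, BDJ, BGL, BJL, DEF, DFJ, EFN, EJM, EJN, FGM, FGN, FJM, GLM, JLN

giving chain groups C_0 ≅ Z^10, C_1 ≅ Z^30, C_2 ≅ Z^20.

The boundary map ∂_1: C_1 → C_0 is given by ∂[p,q] = [q] − [p]. For instance
  ∂GL = L − G.
This gives a 10×30 integer matrix of rank 9; reducing to Smith normal form yields diagonal entries (1,1,1,1,1,1,1,1,1).

∂_2: C_2 → C_1 maps a triangle to the signed sum of its edges. For instance
  ∂DFJ = FJ − DJ + DF,
  ∂BGL = GL − BL + BG.
The 30×20 boundary matrix has rank 20 and Smith normal form diag(1,1,1,1,1,1,1,1,1,1,1,1,1,1,1,1,1,1,1,2).

Computing H_k = (kernel of ∂_k) / (image of ∂_{k+1}):

  H_0: rank C_0 − rank ∂_1 = 10 − 9 = 1, and the invariant factors of ∂_1 are all 1, so H_0 = Z.
  H_1: rank ker ∂_1 − rank ∂_2 = (30 − 9) − 20 = 1, and ∂_2 has invariant factor 2 > 1, so H_1 = Z ⊕ Z/2Z.
  H_2: rank ker ∂_2 − rank ∂_3 = (20 − 20) − 0 = 0, and there is no ∂_3, so H_2 = 0.

As a check, the Euler characteristic is 10 − 30 + 20 = 0, which agrees with 1 − 1 + 0 = 0.
(K is a triangulation of the Klein bottle.)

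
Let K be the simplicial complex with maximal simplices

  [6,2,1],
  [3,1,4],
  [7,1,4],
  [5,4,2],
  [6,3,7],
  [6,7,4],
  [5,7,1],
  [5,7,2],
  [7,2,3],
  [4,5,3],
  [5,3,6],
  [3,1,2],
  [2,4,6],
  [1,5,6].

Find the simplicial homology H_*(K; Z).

We work with the vertex ordering 1 < 2 < 3 < 4 < 5 < 6 < 7. The simplices of K, each written with vertices in increasing order, are:

  0-simplices (7): [1], [2], [3], [4], [5], [6], [7]
  1-simplices (21): [1,2], [1,3], [1,4], [1,5], [1,6], [1,7], [2,3], [2,4], [2,5], [2,6], [2,7], [3,4], [3,5], [3,6], [3,7], [4,5], [4,6], [4,7], [5,6], [5,7], [6,7]
  2-simplices (14): [1,2,3], [1,2,6], [1,3,4], [1,4,7], [1,5,6], [1,5,7], [2,3,7], [2,4,5], [2,4,6], [2,5,7], [3,4,5], [3,5,6], [3,6,7], [4,6,7]

so the chain groups are C_0 ≅ Z^7, C_1 ≅ Z^21, C_2 ≅ Z^14.

∂_1: C_1 → C_0 is given by ∂[p,q] = [q] − [p].
As a 7×21 matrix over Z this has rank 6, with invariant factors (1,1,1,1,1,1).

The boundary map ∂_2: C_2 → C_1 acts by ∂[p,q,r] = [q,r] − [p,r] + [p,q]. For instance
  ∂[2,5,7] = [5,7] − [2,7] + [2,5],
  ∂[1,3,4] = [3,4] − [1,4] + [1,3].
The resulting 21×14 matrix has rank 13, and its Smith normal form has invariant factors (1,1,1,1,1,1,1,1,1,1,1,1,1).

Computing H_k = (kernel of ∂_k) / (image of ∂_{k+1}):

  H_0: rank C_0 − rank ∂_1 = 7 − 6 = 1, and the invariant factors of ∂_1 are all 1, so H_0 = Z.
  H_1: rank ker ∂_1 − rank ∂_2 = (21 − 6) − 13 = 2, and the invariant factors of ∂_2 are all 1, so H_1 = Z^2.
  H_2: rank ker ∂_2 − rank ∂_3 = (14 − 13) − 0 = 1, and there is no ∂_3, so H_2 = Z.

H_0 = Z,  H_1 = Z^2,  H_2 = Z.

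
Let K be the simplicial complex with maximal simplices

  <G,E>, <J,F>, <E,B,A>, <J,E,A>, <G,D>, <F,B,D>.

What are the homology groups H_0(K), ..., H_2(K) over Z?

K has 7 vertices, 11 edges, 3 triangles.
rank ∂_0 = 0, rank ∂_1 = 6 ⇒ b_0 = 7 − 0 − 6 = 1; all invariant factors of ∂_1 are 1 so no torsion. So H_0 ≅ Z.
rank ∂_1 = 6, rank ∂_2 = 3 ⇒ b_1 = 11 − 6 − 3 = 2; all invariant factors of ∂_2 are 1 so no torsion. So H_1 ≅ Z^2.
rank ∂_2 = 3, rank ∂_3 = 0 ⇒ b_2 = 3 − 3 − 0 = 0. So H_2 ≅ 0.

H_0 = Z,  H_1 = Z^2,  H_2 = 0.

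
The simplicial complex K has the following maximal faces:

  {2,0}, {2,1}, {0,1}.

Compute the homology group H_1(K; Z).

K has 3 vertices, 3 edges.
rank ∂_1 = 2, rank ∂_2 = 0 ⇒ b_1 = 3 − 2 − 0 = 1. So H_1 = Z.

H_1 ≅ Z.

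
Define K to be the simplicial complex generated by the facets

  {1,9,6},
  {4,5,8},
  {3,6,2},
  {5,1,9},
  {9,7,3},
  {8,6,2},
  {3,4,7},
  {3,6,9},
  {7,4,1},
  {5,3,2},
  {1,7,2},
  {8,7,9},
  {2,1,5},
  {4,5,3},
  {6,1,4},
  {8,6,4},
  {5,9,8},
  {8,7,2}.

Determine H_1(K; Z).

Order the vertices as 1 < 2 < 3 < 4 < 5 < 6 < 7 < 8 < 9. Listing each simplex with vertices in this order, K has dimension 2 with simplices:

  0-simplices (9): [1], [2], [3], [4], [5], [6], [7], [8], [9]
  1-simplices (27): (27 of them)
  2-simplices (18): [1,2,5], [1,2,7], [1,4,6], [1,4,7], [1,5,9], [1,6,9], [2,3,5], [2,3,6], [2,6,8], [2,7,8], [3,4,5], [3,4,7], [3,6,9], [3,7,9], [4,5,8], [4,6,8], [5,8,9], [7,8,9]

Hence C_0 ≅ Z^9, C_1 ≅ Z^27, C_2 ≅ Z^18.

∂_1: C_1 → C_0 maps an edge to its endpoints' difference, ∂[p,q] = q − p. For instance
  ∂[7,8] = [8] − [7].
The resulting 9×27 matrix has rank 8, and its Smith normal form has invariant factors (1,1,1,1,1,1,1,1).

∂_2: C_2 → C_1 maps a triangle to the signed sum of its edges. For instance
  ∂[2,7,8] = [7,8] − [2,8] + [2,7],
  ∂[3,4,7] = [4,7] − [3,7] + [3,4].
The resulting 27×18 matrix has rank 17, and its Smith normal form has invariant factors (1,1,1,1,1,1,1,1,1,1,1,1,1,1,1,1,1).

Now H_k = ker ∂_k / im ∂_{k+1}, so:

  H_1: rank ker ∂_1 − rank ∂_2 = (27 − 8) − 17 = 2, and the invariant factors of ∂_2 are all 1, so H_1 = Z^2.

H_1 = Z^2.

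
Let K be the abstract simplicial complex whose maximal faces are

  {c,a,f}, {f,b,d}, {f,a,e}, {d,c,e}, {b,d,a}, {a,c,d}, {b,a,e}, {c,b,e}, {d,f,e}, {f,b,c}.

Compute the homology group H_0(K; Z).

H_0 ≅ Z.

Order the vertices as a < b < c < d < e < f. Listing each simplex with vertices in this order, K has dimension 2 with simplices:

  0-simplices (6): a, b, c, d, e, f
  1-simplices (15): ab, ac, ad, ae, af, bc, bd, be, bf, cd, ce, cf, de, df, ef
  2-simplices (10): abd, abe, acd, acf, aef, bce, bcf, bdf, cde, def

so the chain groups are C_0 ≅ Z^6, C_1 ≅ Z^15, C_2 ≅ Z^10.

∂_1: C_1 → C_0 maps an edge to its endpoints' difference, ∂[p,q] = q − p. For instance
  ∂bd = d − b.
This gives a 6×15 integer matrix of rank 5; reducing to Smith normal form yields diagonal entries (1,1,1,1,1).

Boundary ∂_2: C_2 → C_1 maps a triangle to the signed sum of its edges. For instance
  ∂abd = bd − ad + ab,
  ∂abe = be − ae + ab.
The 15×10 boundary matrix has rank 10 and Smith normal form diag(1,1,1,1,1,1,1,1,1,2).

Now H_k = ker ∂_k / im ∂_{k+1}, so:

  H_0: rank C_0 − rank ∂_1 = 6 − 5 = 1, and the invariant factors of ∂_1 are all 1, so H_0 ≅ Z.

(K is a triangulation of the real projective plane RP^2.)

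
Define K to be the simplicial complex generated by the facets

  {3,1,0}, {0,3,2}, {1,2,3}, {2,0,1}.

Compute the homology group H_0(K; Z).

Fix the vertex order 0 < 1 < 2 < 3 and write every simplex with vertices in increasing order. Then dim K = 2 and the simplices of K are:

  0-simplices (4): [0], [1], [2], [3]
  1-simplices (6): [0,1], [0,2], [0,3], [1,2], [1,3], [2,3]
  2-simplices (4): [0,1,2], [0,1,3], [0,2,3], [1,2,3]

Hence C_0 ≅ Z^4, C_1 ≅ Z^6, C_2 ≅ Z^4.

∂_1: C_1 → C_0 is given by ∂[p,q] = [q] − [p]. For instance
  ∂[1,3] = [3] − [1].
The 4×6 boundary matrix has rank 3 and Smith normal form diag(1,1,1).

∂_2: C_2 → C_1 maps a triangle to the signed sum of its edges. For instance
  ∂[0,1,2] = [1,2] − [0,2] + [0,1],
  ∂[0,1,3] = [1,3] − [0,3] + [0,1].
This gives a 6×4 integer matrix of rank 3; reducing to Smith normal form yields diagonal entries (1,1,1).

From H_k ≅ ker(∂_k) / im(∂_{k+1}) we obtain:

  H_0: rank C_0 − rank ∂_1 = 4 − 3 = 1, and the invariant factors of ∂_1 are all 1, so H_0 ≅ Z.

H_0 ≅ Z.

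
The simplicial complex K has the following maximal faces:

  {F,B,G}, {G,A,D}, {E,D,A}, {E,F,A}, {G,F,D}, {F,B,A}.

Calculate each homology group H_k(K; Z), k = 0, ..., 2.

We work with the vertex ordering A < B < D < E < F < G. The simplices of K, each written with vertices in increasing order, are:

  0-simplices (6): A, B, D, E, F, G
  1-simplices (12): AB, AD, AE, AF, AG, BF, BG, DE, DF, DG, EF, FG
  2-simplices (6): ABF, ADE, ADG, AEF, BFG, DFG

so the chain groups are C_0 ≅ Z^6, C_1 ≅ Z^12, C_2 ≅ Z^6.

∂_1: C_1 → C_0 sends each edge [p,q] (with p < q) to q − p.
The 6×12 boundary matrix has rank 5 and Smith normal form diag(1,1,1,1,1).

∂_2: C_2 → C_1 acts by ∂[p,q,r] = [q,r] − [p,r] + [p,q]. For instance
  ∂ABF = BF − AF + AB,
  ∂ADG = DG − AG + AD.
As a 12×6 matrix over Z this has rank 6, with invariant factors (1,1,1,1,1,1).

From H_k ≅ ker(∂_k) / im(∂_{k+1}) we obtain:

  H_0: rank C_0 − rank ∂_1 = 6 − 5 = 1, and the invariant factors of ∂_1 are all 1, so H_0 ≅ Z.
  H_1: rank ker ∂_1 − rank ∂_2 = (12 − 5) − 6 = 1, and the invariant factors of ∂_2 are all 1, so H_1 ≅ Z.
  H_2: rank ker ∂_2 − rank ∂_3 = (6 − 6) − 0 = 0, and there is no ∂_3, so H_2 ≅ 0.

(K is a triangulation of the cylinder S^1 x I.)

H_0 ≅ Z,  H_1 ≅ Z,  H_2 = 0.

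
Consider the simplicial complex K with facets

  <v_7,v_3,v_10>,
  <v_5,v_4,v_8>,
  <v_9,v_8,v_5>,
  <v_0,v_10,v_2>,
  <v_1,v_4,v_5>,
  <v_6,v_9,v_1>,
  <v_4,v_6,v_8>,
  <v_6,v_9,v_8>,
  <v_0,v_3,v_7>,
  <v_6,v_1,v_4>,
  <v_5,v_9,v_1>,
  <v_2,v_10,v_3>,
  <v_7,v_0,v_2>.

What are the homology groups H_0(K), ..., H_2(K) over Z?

Fix the vertex order v_0 < v_1 < v_2 < v_3 < v_4 < v_5 < v_6 < v_7 < v_8 < v_9 < v_10 and write every simplex with vertices in increasing order. Then dim K = 2 and the simplices of K are:

  0-simplices (11): [v_0], [v_1], [v_2], [v_3], [v_4], [v_5], [v_6], [v_7], [v_8], [v_9], [v_10]
  1-simplices (22): (22 of them)
  2-simplices (13): (13 of them)

Hence C_0 ≅ Z^11, C_1 ≅ Z^22, C_2 ≅ Z^13.

Boundary ∂_1: C_1 → C_0 is given by ∂[p,q] = [q] − [p].
The 11×22 boundary matrix has rank 9 and Smith normal form diag(1,1,1,1,1,1,1,1,1).

Boundary ∂_2: C_2 → C_1 sends each 2-simplex [p,q,r] to [q,r] − [p,r] + [p,q]. For instance
  ∂[v_0,v_2,v_10] = [v_2,v_10] − [v_0,v_10] + [v_0,v_2],
  ∂[v_1,v_4,v_5] = [v_4,v_5] − [v_1,v_5] + [v_1,v_4].
This gives a 22×13 integer matrix of rank 12; reducing to Smith normal form yields diagonal entries (1,1,1,1,1,1,1,1,1,1,1,1).

Computing H_k = (kernel of ∂_k) / (image of ∂_{k+1}):

  H_0: rank C_0 − rank ∂_1 = 11 − 9 = 2, and the invariant factors of ∂_1 are all 1, so H_0 ≅ Z^2.
  H_1: rank ker ∂_1 − rank ∂_2 = (22 − 9) − 12 = 1, and the invariant factors of ∂_2 are all 1, so H_1 ≅ Z.
  H_2: rank ker ∂_2 − rank ∂_3 = (13 − 12) − 0 = 1, and there is no ∂_3, so H_2 ≅ Z.

As a check, the Euler characteristic is 11 − 22 + 13 = 2, which agrees with 2 − 1 + 1 = 2.

H_0 ≅ Z^2,  H_1 ≅ Z,  H_2 ≅ Z.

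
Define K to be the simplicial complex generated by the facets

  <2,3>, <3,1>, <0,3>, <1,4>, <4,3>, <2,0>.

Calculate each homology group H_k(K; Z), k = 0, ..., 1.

H_0 ≅ Z,  H_1 ≅ Z^2.

Take the total order 0 < 1 < 2 < 3 < 4 on the vertex set. Then K (dimension 1) consists of the simplices:

  0-simplices (5): [0], [1], [2], [3], [4]
  1-simplices (6): [0,2], [0,3], [1,3], [1,4], [2,3], [3,4]

Hence C_0 ≅ Z^5, C_1 ≅ Z^6.

∂_1: C_1 → C_0 maps an edge to its endpoints' difference, ∂[p,q] = q − p. For instance
  ∂[1,3] = [3] − [1].
The 5×6 boundary matrix has rank 4 and Smith normal form diag(1,1,1,1).

From H_k ≅ ker(∂_k) / im(∂_{k+1}) we obtain:

  H_0: rank C_0 − rank ∂_1 = 5 − 4 = 1, and the invariant factors of ∂_1 are all 1, so H_0 = Z.
  H_1: rank ker ∂_1 − rank ∂_2 = (6 − 4) − 0 = 2, and there is no ∂_2, so H_1 = Z^2.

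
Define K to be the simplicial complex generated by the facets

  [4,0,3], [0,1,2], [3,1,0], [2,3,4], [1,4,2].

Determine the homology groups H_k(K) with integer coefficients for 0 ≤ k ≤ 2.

H_0 ≅ Z,  H_1 ≅ Z,  H_2 = 0.

Order the vertices as 0 < 1 < 2 < 3 < 4. Listing each simplex with vertices in this order, K has dimension 2 with simplices:

  0-simplices (5): [0], [1], [2], [3], [4]
  1-simplices (10): [0,1], [0,2], [0,3], [0,4], [1,2], [1,3], [1,4], [2,3], [2,4], [3,4]
  2-simplices (5): [0,1,2], [0,1,3], [0,3,4], [1,2,4], [2,3,4]

giving chain groups C_0 ≅ Z^5, C_1 ≅ Z^10, C_2 ≅ Z^5.

The boundary map ∂_1: C_1 → C_0 sends each edge [p,q] (with p < q) to q − p.
The 5×10 boundary matrix has rank 4 and Smith normal form diag(1,1,1,1).

Boundary ∂_2: C_2 → C_1 maps a triangle to the signed sum of its edges. For instance
  ∂[0,3,4] = [3,4] − [0,4] + [0,3],
  ∂[1,2,4] = [2,4] − [1,4] + [1,2].
This gives a 10×5 integer matrix of rank 5; reducing to Smith normal form yields diagonal entries (1,1,1,1,1).

From H_k ≅ ker(∂_k) / im(∂_{k+1}) we obtain:

  H_0: rank C_0 − rank ∂_1 = 5 − 4 = 1, and the invariant factors of ∂_1 are all 1, so H_0 = Z.
  H_1: rank ker ∂_1 − rank ∂_2 = (10 − 4) − 5 = 1, and the invariant factors of ∂_2 are all 1, so H_1 = Z.
  H_2: rank ker ∂_2 − rank ∂_3 = (5 − 5) − 0 = 0, and there is no ∂_3, so H_2 = 0.

As a check, the Euler characteristic is 5 − 10 + 5 = 0, which agrees with 1 − 1 + 0 = 0.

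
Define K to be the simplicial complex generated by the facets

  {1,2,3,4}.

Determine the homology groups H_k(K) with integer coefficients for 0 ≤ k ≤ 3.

H_0 ≅ Z,  H_1 = 0,  H_2 = 0,  H_3 = 0.

We work with the vertex ordering 1 < 2 < 3 < 4. The simplices of K, each written with vertices in increasing order, are:

  0-simplices (4): [1], [2], [3], [4]
  1-simplices (6): [1,2], [1,3], [1,4], [2,3], [2,4], [3,4]
  2-simplices (4): [1,2,3], [1,2,4], [1,3,4], [2,3,4]
  3-simplices (1): [1,2,3,4]

so the chain groups are C_0 ≅ Z^4, C_1 ≅ Z^6, C_2 ≅ Z^4, C_3 ≅ Z^1.

The boundary map ∂_1: C_1 → C_0 maps an edge to its endpoints' difference, ∂[p,q] = q − p. For instance
  ∂[2,4] = [4] − [2].
As a 4×6 matrix over Z this has rank 3, with invariant factors (1,1,1).

∂_2: C_2 → C_1 acts by ∂[p,q,r] = [q,r] − [p,r] + [p,q]. For instance
  ∂[2,3,4] = [3,4] − [2,4] + [2,3],
  ∂[1,2,3] = [2,3] − [1,3] + [1,2].
The resulting 6×4 matrix has rank 3, and its Smith normal form has invariant factors (1,1,1).

∂_3: C_3 → C_2 sends each 3-simplex σ to the alternating sum Σ_i (−1)^i (σ with its i-th vertex removed). For instance
  ∂[1,2,3,4] = [2,3,4] − [1,3,4] + [1,2,4] − [1,2,3].
This gives a 4×1 integer matrix of rank 1; reducing to Smith normal form yields diagonal entries (1).

Computing H_k = (kernel of ∂_k) / (image of ∂_{k+1}):

  H_0: rank C_0 − rank ∂_1 = 4 − 3 = 1, and the invariant factors of ∂_1 are all 1, so H_0 ≅ Z.
  H_1: rank ker ∂_1 − rank ∂_2 = (6 − 3) − 3 = 0, and the invariant factors of ∂_2 are all 1, so H_1 ≅ 0.
  H_2: rank ker ∂_2 − rank ∂_3 = (4 − 3) − 1 = 0, and the invariant factors of ∂_3 are all 1, so H_2 ≅ 0.
  H_3: rank ker ∂_3 − rank ∂_4 = (1 − 1) − 0 = 0, and there is no ∂_4, so H_3 ≅ 0.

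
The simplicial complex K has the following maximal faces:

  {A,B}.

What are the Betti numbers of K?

Take the total order A < B on the vertex set. Then K (dimension 1) consists of the simplices:

  0-simplices (2): A, B
  1-simplices (1): AB

Hence C_0 ≅ Z^2, C_1 ≅ Z^1.

∂_1: C_1 → C_0 sends each edge [p,q] (with p < q) to q − p. For instance
  ∂AB = B − A.
As a 2×1 matrix over Z this has rank 1, with invariant factors (1).

Now H_k = ker ∂_k / im ∂_{k+1}, so:

  H_0: rank C_0 − rank ∂_1 = 2 − 1 = 1, and the invariant factors of ∂_1 are all 1, so H_0 ≅ Z.
  H_1: rank ker ∂_1 − rank ∂_2 = (1 − 1) − 0 = 0, and there is no ∂_2, so H_1 ≅ 0.

As a check, the Euler characteristic is 2 − 1 = 1, which agrees with 1 − 0 = 1.

Hence the Betti numbers are b_0 = 1, b_1 = 0.

b_0 = 1, b_1 = 0.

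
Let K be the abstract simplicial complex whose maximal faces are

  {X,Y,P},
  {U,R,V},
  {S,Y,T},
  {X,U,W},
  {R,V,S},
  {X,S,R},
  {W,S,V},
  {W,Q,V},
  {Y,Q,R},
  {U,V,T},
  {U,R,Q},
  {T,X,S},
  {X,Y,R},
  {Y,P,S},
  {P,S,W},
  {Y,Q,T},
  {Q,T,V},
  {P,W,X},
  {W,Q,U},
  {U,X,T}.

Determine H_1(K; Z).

Fix the vertex order P < Q < R < S < T < U < V < W < X < Y and write every simplex with vertices in increasing order. Then dim K = 2 and the simplices of K are:

  0-simplices (10): P, Q, R, S, T, U, V, W, X, Y
  1-simplices (30): PS, PW, PX, PY, QR, QT, QU, QV, QW, QY, RS, RU, RV, RX, RY, ST, SV, SW, SX, SY, TU, TV, TX, TY, UV, UW, UX, VW, WX, XY
  2-simplices (20): PSW, PSY, PWX, PXY, QRU, QRY, QTV, QTY, QUW, QVW, RSV, RSX, RUV, RXY, STX, STY, SVW, TUV, TUX, UWX

Hence C_0 ≅ Z^10, C_1 ≅ Z^30, C_2 ≅ Z^20.

Boundary ∂_1: C_1 → C_0 sends each edge [p,q] (with p < q) to q − p.
The 10×30 boundary matrix has rank 9 and Smith normal form diag(1,1,1,1,1,1,1,1,1).

Boundary ∂_2: C_2 → C_1 maps a triangle to the signed sum of its edges. For instance
  ∂SVW = VW − SW + SV,
  ∂RSX = SX − RX + RS.
The 30×20 boundary matrix has rank 20 and Smith normal form diag(1,1,1,1,1,1,1,1,1,1,1,1,1,1,1,1,1,1,1,2).

Computing H_k = (kernel of ∂_k) / (image of ∂_{k+1}):

  H_1: rank ker ∂_1 − rank ∂_2 = (30 − 9) − 20 = 1, and ∂_2 has invariant factor 2 > 1, so H_1 ≅ Z ⊕ Z_2.

(K is a triangulation of the Klein bottle.)

H_1 ≅ Z ⊕ Z_2.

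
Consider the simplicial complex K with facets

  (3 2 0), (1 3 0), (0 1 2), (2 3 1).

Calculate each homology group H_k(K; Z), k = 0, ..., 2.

H_0 ≅ Z,  H_1 = 0,  H_2 ≅ Z.

K has 4 vertices, 6 edges, 4 triangles.
rank ∂_0 = 0, rank ∂_1 = 3 ⇒ b_0 = 4 − 0 − 3 = 1; all invariant factors of ∂_1 are 1 so no torsion. So H_0 ≅ Z.
rank ∂_1 = 3, rank ∂_2 = 3 ⇒ b_1 = 6 − 3 − 3 = 0; all invariant factors of ∂_2 are 1 so no torsion. So H_1 ≅ 0.
rank ∂_2 = 3, rank ∂_3 = 0 ⇒ b_2 = 4 − 3 − 0 = 1. So H_2 ≅ Z.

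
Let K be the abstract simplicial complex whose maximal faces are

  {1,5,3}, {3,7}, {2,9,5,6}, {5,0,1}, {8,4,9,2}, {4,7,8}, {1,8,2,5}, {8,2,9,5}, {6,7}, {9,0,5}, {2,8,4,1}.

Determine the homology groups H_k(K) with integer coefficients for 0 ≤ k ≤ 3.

H_0 = Z,  H_1 = Z^2,  H_2 = 0,  H_3 = 0.

Order the vertices as 0 < 1 < 2 < 3 < 4 < 5 < 6 < 7 < 8 < 9. Listing each simplex with vertices in this order, K has dimension 3 with simplices:

  0-simplices (10): [0], [1], [2], [3], [4], [5], [6], [7], [8], [9]
  1-simplices (25): (25 of them)
  2-simplices (19): (19 of them)
  3-simplices (5): [1,2,4,8], [1,2,5,8], [2,4,8,9], [2,5,6,9], [2,5,8,9]

so the chain groups are C_0 ≅ Z^10, C_1 ≅ Z^25, C_2 ≅ Z^19, C_3 ≅ Z^5.

The boundary map ∂_1: C_1 → C_0 sends each edge [p,q] (with p < q) to q − p. For instance
  ∂[2,8] = [8] − [2].
The 10×25 boundary matrix has rank 9 and Smith normal form diag(1,1,1,1,1,1,1,1,1).

∂_2: C_2 → C_1 sends each 2-simplex [p,q,r] to [q,r] − [p,r] + [p,q]. For instance
  ∂[1,3,5] = [3,5] − [1,5] + [1,3],
  ∂[2,8,9] = [8,9] − [2,9] + [2,8].
The 25×19 boundary matrix has rank 14 and Smith normal form diag(1,1,1,1,1,1,1,1,1,1,1,1,1,1).

∂_3: C_3 → C_2 sends each 3-simplex σ to the alternating sum Σ_i (−1)^i (σ with its i-th vertex removed). For instance
  ∂[2,5,8,9] = [5,8,9] − [2,8,9] + [2,5,9] − [2,5,8],
  ∂[2,4,8,9] = [4,8,9] − [2,8,9] + [2,4,9] − [2,4,8].
As a 19×5 matrix over Z this has rank 5, with invariant factors (1,1,1,1,1).

From H_k ≅ ker(∂_k) / im(∂_{k+1}) we obtain:

  H_0: rank C_0 − rank ∂_1 = 10 − 9 = 1, and the invariant factors of ∂_1 are all 1, so H_0 = Z.
  H_1: rank ker ∂_1 − rank ∂_2 = (25 − 9) − 14 = 2, and the invariant factors of ∂_2 are all 1, so H_1 = Z^2.
  H_2: rank ker ∂_2 − rank ∂_3 = (19 − 14) − 5 = 0, and the invariant factors of ∂_3 are all 1, so H_2 = 0.
  H_3: rank ker ∂_3 − rank ∂_4 = (5 − 5) − 0 = 0, and there is no ∂_4, so H_3 = 0.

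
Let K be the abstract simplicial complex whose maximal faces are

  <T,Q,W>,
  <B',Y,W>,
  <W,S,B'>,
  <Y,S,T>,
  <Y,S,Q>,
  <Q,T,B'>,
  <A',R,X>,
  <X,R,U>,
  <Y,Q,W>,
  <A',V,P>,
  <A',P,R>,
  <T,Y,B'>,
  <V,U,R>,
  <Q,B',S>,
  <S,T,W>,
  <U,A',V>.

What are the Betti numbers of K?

b_0 = 2, b_1 = 1, b_2 = 0.

Take the total order P < Q < R < S < T < U < V < W < X < Y < A' < B' on the vertex set. Then K (dimension 2) consists of the simplices:

  0-simplices (12): [P], [Q], [R], [S], [T], [U], [V], [W], [X], [Y], [A'], [B']
  1-simplices (27): (27 of them)
  2-simplices (16): [P,R,A'], [P,V,A'], [Q,S,Y], [Q,S,B'], [Q,T,W], [Q,T,B'], [Q,W,Y], [R,U,V], [R,U,X], [R,X,A'], [S,T,W], [S,T,Y], [S,W,B'], [T,Y,B'], [U,V,A'], [W,Y,B']

so the chain groups are C_0 ≅ Z^12, C_1 ≅ Z^27, C_2 ≅ Z^16.

Boundary ∂_1: C_1 → C_0 sends each edge [p,q] (with p < q) to q − p.
The 12×27 boundary matrix has rank 10 and Smith normal form diag(1,1,1,1,1,1,1,1,1,1).

The boundary map ∂_2: C_2 → C_1 maps a triangle to the signed sum of its edges. For instance
  ∂[R,X,A'] = [X,A'] − [R,A'] + [R,X],
  ∂[W,Y,B'] = [Y,B'] − [W,B'] + [W,Y].
The resulting 27×16 matrix has rank 16, and its Smith normal form has invariant factors (1,1,1,1,1,1,1,1,1,1,1,1,1,1,1,2).

Reading off H_k = ker ∂_k / im ∂_{k+1}:

  H_0: rank C_0 − rank ∂_1 = 12 − 10 = 2, and the invariant factors of ∂_1 are all 1, so H_0 = Z^2.
  H_1: rank ker ∂_1 − rank ∂_2 = (27 − 10) − 16 = 1, and ∂_2 has invariant factor 2 > 1, so H_1 = Z ⊕ Z/2.
  H_2: rank ker ∂_2 − rank ∂_3 = (16 − 16) − 0 = 0, and there is no ∂_3, so H_2 = 0.

Hence the Betti numbers are b_0 = 2, b_1 = 1, b_2 = 0.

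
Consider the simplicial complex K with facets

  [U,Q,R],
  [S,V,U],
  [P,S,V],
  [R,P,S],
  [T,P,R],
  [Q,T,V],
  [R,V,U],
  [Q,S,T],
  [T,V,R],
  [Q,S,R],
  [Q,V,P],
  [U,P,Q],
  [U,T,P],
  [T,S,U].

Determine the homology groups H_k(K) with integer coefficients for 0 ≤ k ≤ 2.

H_0 ≅ Z,  H_1 ≅ Z^2,  H_2 ≅ Z.

Take the total order P < Q < R < S < T < U < V on the vertex set. Then K (dimension 2) consists of the simplices:

  0-simplices (7): P, Q, R, S, T, U, V
  1-simplices (21): PQ, PR, PS, PT, PU, PV, QR, QS, QT, QU, QV, RS, RT, RU, RV, ST, SU, SV, TU, TV, UV
  2-simplices (14): PQU, PQV, PRS, PRT, PSV, PTU, QRS, QRU, QST, QTV, RTV, RUV, STU, SUV

Hence C_0 ≅ Z^7, C_1 ≅ Z^21, C_2 ≅ Z^14.

∂_1: C_1 → C_0 is given by ∂[p,q] = [q] − [p]. For instance
  ∂UV = V − U.
The resulting 7×21 matrix has rank 6, and its Smith normal form has invariant factors (1,1,1,1,1,1).

∂_2: C_2 → C_1 maps a triangle to the signed sum of its edges. For instance
  ∂PRS = RS − PS + PR,
  ∂QTV = TV − QV + QT.
The 21×14 boundary matrix has rank 13 and Smith normal form diag(1,1,1,1,1,1,1,1,1,1,1,1,1).

From H_k ≅ ker(∂_k) / im(∂_{k+1}) we obtain:

  H_0: rank C_0 − rank ∂_1 = 7 − 6 = 1, and the invariant factors of ∂_1 are all 1, so H_0 ≅ Z.
  H_1: rank ker ∂_1 − rank ∂_2 = (21 − 6) − 13 = 2, and the invariant factors of ∂_2 are all 1, so H_1 ≅ Z^2.
  H_2: rank ker ∂_2 − rank ∂_3 = (14 − 13) − 0 = 1, and there is no ∂_3, so H_2 ≅ Z.

(K is a triangulation of the torus T^2.)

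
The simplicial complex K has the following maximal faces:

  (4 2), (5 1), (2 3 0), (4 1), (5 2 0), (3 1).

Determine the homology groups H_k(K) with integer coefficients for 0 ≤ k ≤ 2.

Take the total order 0 < 1 < 2 < 3 < 4 < 5 on the vertex set. Then K (dimension 2) consists of the simplices:

  0-simplices (6): [0], [1], [2], [3], [4], [5]
  1-simplices (9): [0,2], [0,3], [0,5], [1,3], [1,4], [1,5], [2,3], [2,4], [2,5]
  2-simplices (2): [0,2,3], [0,2,5]

Hence C_0 ≅ Z^6, C_1 ≅ Z^9, C_2 ≅ Z^2.

Boundary ∂_1: C_1 → C_0 maps an edge to its endpoints' difference, ∂[p,q] = q − p. For instance
  ∂[2,5] = [5] − [2].
The 6×9 boundary matrix has rank 5 and Smith normal form diag(1,1,1,1,1).

∂_2: C_2 → C_1 sends each 2-simplex [p,q,r] to [q,r] − [p,r] + [p,q]. For instance
  ∂[0,2,5] = [2,5] − [0,5] + [0,2],
  ∂[0,2,3] = [2,3] − [0,3] + [0,2].
The 9×2 boundary matrix has rank 2 and Smith normal form diag(1,1).

Reading off H_k = ker ∂_k / im ∂_{k+1}:

  H_0: rank C_0 − rank ∂_1 = 6 − 5 = 1, and the invariant factors of ∂_1 are all 1, so H_0 ≅ Z.
  H_1: rank ker ∂_1 − rank ∂_2 = (9 − 5) − 2 = 2, and the invariant factors of ∂_2 are all 1, so H_1 ≅ Z^2.
  H_2: rank ker ∂_2 − rank ∂_3 = (2 − 2) − 0 = 0, and there is no ∂_3, so H_2 ≅ 0.

H_0 ≅ Z,  H_1 ≅ Z^2,  H_2 = 0.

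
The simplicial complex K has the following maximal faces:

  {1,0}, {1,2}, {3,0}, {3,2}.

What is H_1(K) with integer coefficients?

We work with the vertex ordering 0 < 1 < 2 < 3. The simplices of K, each written with vertices in increasing order, are:

  0-simplices (4): [0], [1], [2], [3]
  1-simplices (4): [0,1], [0,3], [1,2], [2,3]

giving chain groups C_0 ≅ Z^4, C_1 ≅ Z^4.

∂_1: C_1 → C_0 maps an edge to its endpoints' difference, ∂[p,q] = q − p.
The resulting 4×4 matrix has rank 3, and its Smith normal form has invariant factors (1,1,1).

From H_k ≅ ker(∂_k) / im(∂_{k+1}) we obtain:

  H_1: rank ker ∂_1 − rank ∂_2 = (4 − 3) − 0 = 1, and there is no ∂_2, so H_1 = Z.

H_1 ≅ Z.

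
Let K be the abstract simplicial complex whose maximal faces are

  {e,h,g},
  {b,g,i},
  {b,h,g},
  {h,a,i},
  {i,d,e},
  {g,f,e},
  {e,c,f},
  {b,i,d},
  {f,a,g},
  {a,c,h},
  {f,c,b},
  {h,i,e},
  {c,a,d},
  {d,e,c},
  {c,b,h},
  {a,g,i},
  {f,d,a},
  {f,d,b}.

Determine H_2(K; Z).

H_2 = 0.

Take the total order a < b < c < d < e < f < g < h < i on the vertex set. Then K (dimension 2) consists of the simplices:

  0-simplices (9): a, b, c, d, e, f, g, h, i
  1-simplices (27): ac, ad, af, ag, ah, ai, bc, bd, bf, bg, bh, bi, cd, ce, cf, ch, de, df, di, ef, eg, eh, ei, fg, gh, gi, hi
  2-simplices (18): acd, ach, adf, afg, agi, ahi, bcf, bch, bdf, bdi, bgh, bgi, cde, cef, dei, efg, egh, ehi

Hence C_0 ≅ Z^9, C_1 ≅ Z^27, C_2 ≅ Z^18.

∂_1: C_1 → C_0 maps an edge to its endpoints' difference, ∂[p,q] = q − p.
The 9×27 boundary matrix has rank 8 and Smith normal form diag(1,1,1,1,1,1,1,1).

The boundary map ∂_2: C_2 → C_1 sends each 2-simplex [p,q,r] to [q,r] − [p,r] + [p,q]. For instance
  ∂bgh = gh − bh + bg,
  ∂egh = gh − eh + eg.
The 27×18 boundary matrix has rank 18 and Smith normal form diag(1,1,1,1,1,1,1,1,1,1,1,1,1,1,1,1,1,2).

Computing H_k = (kernel of ∂_k) / (image of ∂_{k+1}):

  H_2: rank ker ∂_2 − rank ∂_3 = (18 − 18) − 0 = 0, and there is no ∂_3, so H_2 ≅ 0.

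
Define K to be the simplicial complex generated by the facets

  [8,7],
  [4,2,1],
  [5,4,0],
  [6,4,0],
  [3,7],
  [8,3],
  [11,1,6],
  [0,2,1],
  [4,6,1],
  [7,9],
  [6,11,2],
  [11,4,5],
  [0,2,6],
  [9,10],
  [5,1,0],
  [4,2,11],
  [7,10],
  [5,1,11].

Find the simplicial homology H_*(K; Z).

Fix the vertex order 0 < 1 < 2 < 3 < 4 < 5 < 6 < 7 < 8 < 9 < 10 < 11 and write every simplex with vertices in increasing order. Then dim K = 2 and the simplices of K are:

  0-simplices (12): [0], [1], [2], [3], [4], [5], [6], [7], [8], [9], [10], [11]
  1-simplices (24): (24 of them)
  2-simplices (12): [0,1,2], [0,1,5], [0,2,6], [0,4,5], [0,4,6], [1,2,4], [1,4,6], [1,5,11], [1,6,11], [2,4,11], [2,6,11], [4,5,11]

so the chain groups are C_0 ≅ Z^12, C_1 ≅ Z^24, C_2 ≅ Z^12.

∂_1: C_1 → C_0 sends each edge [p,q] (with p < q) to q − p. For instance
  ∂[4,5] = [5] − [4].
The resulting 12×24 matrix has rank 10, and its Smith normal form has invariant factors (1,1,1,1,1,1,1,1,1,1).

∂_2: C_2 → C_1 sends each 2-simplex [p,q,r] to [q,r] − [p,r] + [p,q]. For instance
  ∂[1,5,11] = [5,11] − [1,11] + [1,5],
  ∂[0,2,6] = [2,6] − [0,6] + [0,2].
The resulting 24×12 matrix has rank 12, and its Smith normal form has invariant factors (1,1,1,1,1,1,1,1,1,1,1,2).

Now H_k = ker ∂_k / im ∂_{k+1}, so:

  H_0: rank C_0 − rank ∂_1 = 12 − 10 = 2, and the invariant factors of ∂_1 are all 1, so H_0 ≅ Z^2.
  H_1: rank ker ∂_1 − rank ∂_2 = (24 − 10) − 12 = 2, and ∂_2 has invariant factor 2 > 1, so H_1 ≅ Z^2 ⊕ Z/2Z.
  H_2: rank ker ∂_2 − rank ∂_3 = (12 − 12) − 0 = 0, and there is no ∂_3, so H_2 ≅ 0.

H_0 = Z^2,  H_1 = Z^2 ⊕ Z/2Z,  H_2 = 0.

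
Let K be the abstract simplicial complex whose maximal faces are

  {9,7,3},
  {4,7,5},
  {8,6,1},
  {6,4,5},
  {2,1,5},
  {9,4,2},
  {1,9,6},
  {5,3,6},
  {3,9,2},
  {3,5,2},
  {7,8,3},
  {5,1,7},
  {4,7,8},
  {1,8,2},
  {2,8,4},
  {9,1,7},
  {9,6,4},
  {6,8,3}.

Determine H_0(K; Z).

H_0 ≅ Z.

Order the vertices as 1 < 2 < 3 < 4 < 5 < 6 < 7 < 8 < 9. Listing each simplex with vertices in this order, K has dimension 2 with simplices:

  0-simplices (9): [1], [2], [3], [4], [5], [6], [7], [8], [9]
  1-simplices (27): (27 of them)
  2-simplices (18): [1,2,5], [1,2,8], [1,5,7], [1,6,8], [1,6,9], [1,7,9], [2,3,5], [2,3,9], [2,4,8], [2,4,9], [3,5,6], [3,6,8], [3,7,8], [3,7,9], [4,5,6], [4,5,7], [4,6,9], [4,7,8]

Hence C_0 ≅ Z^9, C_1 ≅ Z^27, C_2 ≅ Z^18.

∂_1: C_1 → C_0 sends each edge [p,q] (with p < q) to q − p.
The resulting 9×27 matrix has rank 8, and its Smith normal form has invariant factors (1,1,1,1,1,1,1,1).

The boundary map ∂_2: C_2 → C_1 sends each 2-simplex [p,q,r] to [q,r] − [p,r] + [p,q]. For instance
  ∂[2,4,8] = [4,8] − [2,8] + [2,4],
  ∂[1,5,7] = [5,7] − [1,7] + [1,5].
This gives a 27×18 integer matrix of rank 17; reducing to Smith normal form yields diagonal entries (1,1,1,1,1,1,1,1,1,1,1,1,1,1,1,1,1).

Reading off H_k = ker ∂_k / im ∂_{k+1}:

  H_0: rank C_0 − rank ∂_1 = 9 − 8 = 1, and the invariant factors of ∂_1 are all 1, so H_0 ≅ Z.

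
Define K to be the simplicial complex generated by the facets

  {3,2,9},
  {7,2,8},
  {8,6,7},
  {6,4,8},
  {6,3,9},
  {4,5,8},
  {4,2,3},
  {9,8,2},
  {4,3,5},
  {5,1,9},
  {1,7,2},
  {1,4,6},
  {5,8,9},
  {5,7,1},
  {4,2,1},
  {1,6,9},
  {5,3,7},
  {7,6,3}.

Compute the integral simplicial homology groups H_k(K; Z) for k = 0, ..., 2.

We work with the vertex ordering 1 < 2 < 3 < 4 < 5 < 6 < 7 < 8 < 9. The simplices of K, each written with vertices in increasing order, are:

  0-simplices (9): [1], [2], [3], [4], [5], [6], [7], [8], [9]
  1-simplices (27): (27 of them)
  2-simplices (18): [1,2,4], [1,2,7], [1,4,6], [1,5,7], [1,5,9], [1,6,9], [2,3,4], [2,3,9], [2,7,8], [2,8,9], [3,4,5], [3,5,7], [3,6,7], [3,6,9], [4,5,8], [4,6,8], [5,8,9], [6,7,8]

so the chain groups are C_0 ≅ Z^9, C_1 ≅ Z^27, C_2 ≅ Z^18.

∂_1: C_1 → C_0 maps an edge to its endpoints' difference, ∂[p,q] = q − p. For instance
  ∂[2,7] = [7] − [2].
As a 9×27 matrix over Z this has rank 8, with invariant factors (1,1,1,1,1,1,1,1).

Boundary ∂_2: C_2 → C_1 maps a triangle to the signed sum of its edges. For instance
  ∂[1,5,7] = [5,7] − [1,7] + [1,5],
  ∂[2,8,9] = [8,9] − [2,9] + [2,8].
The 27×18 boundary matrix has rank 17 and Smith normal form diag(1,1,1,1,1,1,1,1,1,1,1,1,1,1,1,1,1).

From H_k ≅ ker(∂_k) / im(∂_{k+1}) we obtain:

  H_0: rank C_0 − rank ∂_1 = 9 − 8 = 1, and the invariant factors of ∂_1 are all 1, so H_0 ≅ Z.
  H_1: rank ker ∂_1 − rank ∂_2 = (27 − 8) − 17 = 2, and the invariant factors of ∂_2 are all 1, so H_1 ≅ Z^2.
  H_2: rank ker ∂_2 − rank ∂_3 = (18 − 17) − 0 = 1, and there is no ∂_3, so H_2 ≅ Z.

As a check, the Euler characteristic is 9 − 27 + 18 = 0, which agrees with 1 − 2 + 1 = 0.

H_0 ≅ Z,  H_1 ≅ Z^2,  H_2 ≅ Z.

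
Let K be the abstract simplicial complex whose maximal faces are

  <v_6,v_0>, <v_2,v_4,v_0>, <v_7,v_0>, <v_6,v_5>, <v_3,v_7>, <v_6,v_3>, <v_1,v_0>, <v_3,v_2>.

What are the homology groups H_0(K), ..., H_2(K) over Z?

H_0 = Z,  H_1 = Z^2,  H_2 = 0.

Fix the vertex order v_0 < v_1 < v_2 < v_3 < v_4 < v_5 < v_6 < v_7 and write every simplex with vertices in increasing order. Then dim K = 2 and the simplices of K are:

  0-simplices (8): [v_0], [v_1], [v_2], [v_3], [v_4], [v_5], [v_6], [v_7]
  1-simplices (10): [v_0,v_1], [v_0,v_2], [v_0,v_4], [v_0,v_6], [v_0,v_7], [v_2,v_3], [v_2,v_4], [v_3,v_6], [v_3,v_7], [v_5,v_6]
  2-simplices (1): [v_0,v_2,v_4]

so the chain groups are C_0 ≅ Z^8, C_1 ≅ Z^10, C_2 ≅ Z^1.

Boundary ∂_1: C_1 → C_0 maps an edge to its endpoints' difference, ∂[p,q] = q − p. For instance
  ∂[v_3,v_6] = [v_6] − [v_3].
The 8×10 boundary matrix has rank 7 and Smith normal form diag(1,1,1,1,1,1,1).

Boundary ∂_2: C_2 → C_1 sends each 2-simplex [p,q,r] to [q,r] − [p,r] + [p,q]. For instance
  ∂[v_0,v_2,v_4] = [v_2,v_4] − [v_0,v_4] + [v_0,v_2].
The resulting 10×1 matrix has rank 1, and its Smith normal form has invariant factors (1).

Computing H_k = (kernel of ∂_k) / (image of ∂_{k+1}):

  H_0: rank C_0 − rank ∂_1 = 8 − 7 = 1, and the invariant factors of ∂_1 are all 1, so H_0 = Z.
  H_1: rank ker ∂_1 − rank ∂_2 = (10 − 7) − 1 = 2, and the invariant factors of ∂_2 are all 1, so H_1 = Z^2.
  H_2: rank ker ∂_2 − rank ∂_3 = (1 − 1) − 0 = 0, and there is no ∂_3, so H_2 = 0.

As a check, the Euler characteristic is 8 − 10 + 1 = -1, which agrees with 1 − 2 + 0 = -1.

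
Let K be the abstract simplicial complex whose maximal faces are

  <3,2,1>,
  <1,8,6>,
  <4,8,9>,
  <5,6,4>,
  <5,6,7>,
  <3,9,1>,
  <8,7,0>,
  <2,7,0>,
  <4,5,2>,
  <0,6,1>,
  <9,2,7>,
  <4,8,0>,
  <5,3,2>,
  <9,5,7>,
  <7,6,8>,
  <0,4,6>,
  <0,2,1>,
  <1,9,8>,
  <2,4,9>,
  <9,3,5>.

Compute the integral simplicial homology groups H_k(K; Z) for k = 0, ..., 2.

H_0 ≅ Z,  H_1 ≅ Z ⊕ Z/2Z,  H_2 = 0.

Order the vertices as 0 < 1 < 2 < 3 < 4 < 5 < 6 < 7 < 8 < 9. Listing each simplex with vertices in this order, K has dimension 2 with simplices:

  0-simplices (10): [0], [1], [2], [3], [4], [5], [6], [7], [8], [9]
  1-simplices (30): (30 of them)
  2-simplices (20): (20 of them)

giving chain groups C_0 ≅ Z^10, C_1 ≅ Z^30, C_2 ≅ Z^20.

∂_1: C_1 → C_0 is given by ∂[p,q] = [q] − [p]. For instance
  ∂[0,6] = [6] − [0].
The 10×30 boundary matrix has rank 9 and Smith normal form diag(1,1,1,1,1,1,1,1,1).

The boundary map ∂_2: C_2 → C_1 maps a triangle to the signed sum of its edges. For instance
  ∂[5,7,9] = [7,9] − [5,9] + [5,7],
  ∂[5,6,7] = [6,7] − [5,7] + [5,6].
The resulting 30×20 matrix has rank 20, and its Smith normal form has invariant factors (1,1,1,1,1,1,1,1,1,1,1,1,1,1,1,1,1,1,1,2).

Reading off H_k = ker ∂_k / im ∂_{k+1}:

  H_0: rank C_0 − rank ∂_1 = 10 − 9 = 1, and the invariant factors of ∂_1 are all 1, so H_0 ≅ Z.
  H_1: rank ker ∂_1 − rank ∂_2 = (30 − 9) − 20 = 1, and ∂_2 has invariant factor 2 > 1, so H_1 ≅ Z ⊕ Z/2Z.
  H_2: rank ker ∂_2 − rank ∂_3 = (20 − 20) − 0 = 0, and there is no ∂_3, so H_2 ≅ 0.

As a check, the Euler characteristic is 10 − 30 + 20 = 0, which agrees with 1 − 1 + 0 = 0.
(K is a triangulation of the Klein bottle.)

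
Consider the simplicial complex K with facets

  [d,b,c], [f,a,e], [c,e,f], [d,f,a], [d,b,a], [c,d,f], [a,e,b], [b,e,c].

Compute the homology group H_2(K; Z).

We work with the vertex ordering a < b < c < d < e < f. The simplices of K, each written with vertices in increasing order, are:

  0-simplices (6): a, b, c, d, e, f
  1-simplices (12): ab, ad, ae, af, bc, bd, be, cd, ce, cf, df, ef
  2-simplices (8): abd, abe, adf, aef, bcd, bce, cdf, cef

giving chain groups C_0 ≅ Z^6, C_1 ≅ Z^12, C_2 ≅ Z^8.

The boundary map ∂_1: C_1 → C_0 sends each edge [p,q] (with p < q) to q − p. For instance
  ∂df = f − d.
This gives a 6×12 integer matrix of rank 5; reducing to Smith normal form yields diagonal entries (1,1,1,1,1).

∂_2: C_2 → C_1 sends each 2-simplex [p,q,r] to [q,r] − [p,r] + [p,q]. For instance
  ∂bcd = cd − bd + bc,
  ∂bce = ce − be + bc.
This gives a 12×8 integer matrix of rank 7; reducing to Smith normal form yields diagonal entries (1,1,1,1,1,1,1).

Reading off H_k = ker ∂_k / im ∂_{k+1}:

  H_2: rank ker ∂_2 − rank ∂_3 = (8 − 7) − 0 = 1, and there is no ∂_3, so H_2 = Z.

(K is a triangulation of the 2-sphere S^2.)

H_2 ≅ Z.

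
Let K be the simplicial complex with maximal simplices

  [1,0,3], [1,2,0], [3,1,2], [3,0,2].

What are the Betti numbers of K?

We work with the vertex ordering 0 < 1 < 2 < 3. The simplices of K, each written with vertices in increasing order, are:

  0-simplices (4): [0], [1], [2], [3]
  1-simplices (6): [0,1], [0,2], [0,3], [1,2], [1,3], [2,3]
  2-simplices (4): [0,1,2], [0,1,3], [0,2,3], [1,2,3]

so the chain groups are C_0 ≅ Z^4, C_1 ≅ Z^6, C_2 ≅ Z^4.

∂_1: C_1 → C_0 sends each edge [p,q] (with p < q) to q − p.
This gives a 4×6 integer matrix of rank 3; reducing to Smith normal form yields diagonal entries (1,1,1).

Boundary ∂_2: C_2 → C_1 acts by ∂[p,q,r] = [q,r] − [p,r] + [p,q]. For instance
  ∂[0,1,2] = [1,2] − [0,2] + [0,1],
  ∂[1,2,3] = [2,3] − [1,3] + [1,2].
As a 6×4 matrix over Z this has rank 3, with invariant factors (1,1,1).

Reading off H_k = ker ∂_k / im ∂_{k+1}:

  H_0: rank C_0 − rank ∂_1 = 4 − 3 = 1, and the invariant factors of ∂_1 are all 1, so H_0 = Z.
  H_1: rank ker ∂_1 − rank ∂_2 = (6 − 3) − 3 = 0, and the invariant factors of ∂_2 are all 1, so H_1 = 0.
  H_2: rank ker ∂_2 − rank ∂_3 = (4 − 3) − 0 = 1, and there is no ∂_3, so H_2 = Z.

(K is a triangulation of the 2-sphere S^2.)

Hence the Betti numbers are b_0 = 1, b_1 = 0, b_2 = 1.

b_0 = 1, b_1 = 0, b_2 = 1.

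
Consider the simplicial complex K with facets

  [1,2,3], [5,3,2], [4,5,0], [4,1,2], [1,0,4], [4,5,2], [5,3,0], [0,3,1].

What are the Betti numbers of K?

Order the vertices as 0 < 1 < 2 < 3 < 4 < 5. Listing each simplex with vertices in this order, K has dimension 2 with simplices:

  0-simplices (6): [0], [1], [2], [3], [4], [5]
  1-simplices (12): [0,1], [0,3], [0,4], [0,5], [1,2], [1,3], [1,4], [2,3], [2,4], [2,5], [3,5], [4,5]
  2-simplices (8): [0,1,3], [0,1,4], [0,3,5], [0,4,5], [1,2,3], [1,2,4], [2,3,5], [2,4,5]

giving chain groups C_0 ≅ Z^6, C_1 ≅ Z^12, C_2 ≅ Z^8.

The boundary map ∂_1: C_1 → C_0 is given by ∂[p,q] = [q] − [p].
The 6×12 boundary matrix has rank 5 and Smith normal form diag(1,1,1,1,1).

The boundary map ∂_2: C_2 → C_1 acts by ∂[p,q,r] = [q,r] − [p,r] + [p,q]. For instance
  ∂[1,2,4] = [2,4] − [1,4] + [1,2],
  ∂[0,1,3] = [1,3] − [0,3] + [0,1].
This gives a 12×8 integer matrix of rank 7; reducing to Smith normal form yields diagonal entries (1,1,1,1,1,1,1).

Computing H_k = (kernel of ∂_k) / (image of ∂_{k+1}):

  H_0: rank C_0 − rank ∂_1 = 6 − 5 = 1, and the invariant factors of ∂_1 are all 1, so H_0 ≅ Z.
  H_1: rank ker ∂_1 − rank ∂_2 = (12 − 5) − 7 = 0, and the invariant factors of ∂_2 are all 1, so H_1 ≅ 0.
  H_2: rank ker ∂_2 − rank ∂_3 = (8 − 7) − 0 = 1, and there is no ∂_3, so H_2 ≅ Z.

As a check, the Euler characteristic is 6 − 12 + 8 = 2, which agrees with 1 − 0 + 1 = 2.
(K is a triangulation of the 2-sphere S^2.)

Hence the Betti numbers are b_0 = 1, b_1 = 0, b_2 = 1.

b_0 = 1, b_1 = 0, b_2 = 1.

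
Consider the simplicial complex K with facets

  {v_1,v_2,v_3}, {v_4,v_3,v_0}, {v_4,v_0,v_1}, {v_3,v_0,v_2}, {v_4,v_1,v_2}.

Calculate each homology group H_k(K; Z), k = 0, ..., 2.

H_0 = Z,  H_1 = Z,  H_2 = 0.

Fix the vertex order v_0 < v_1 < v_2 < v_3 < v_4 and write every simplex with vertices in increasing order. Then dim K = 2 and the simplices of K are:

  0-simplices (5): [v_0], [v_1], [v_2], [v_3], [v_4]
  1-simplices (10): [v_0,v_1], [v_0,v_2], [v_0,v_3], [v_0,v_4], [v_1,v_2], [v_1,v_3], [v_1,v_4], [v_2,v_3], [v_2,v_4], [v_3,v_4]
  2-simplices (5): [v_0,v_1,v_4], [v_0,v_2,v_3], [v_0,v_3,v_4], [v_1,v_2,v_3], [v_1,v_2,v_4]

so the chain groups are C_0 ≅ Z^5, C_1 ≅ Z^10, C_2 ≅ Z^5.

∂_1: C_1 → C_0 sends each edge [p,q] (with p < q) to q − p. For instance
  ∂[v_0,v_1] = [v_1] − [v_0].
As a 5×10 matrix over Z this has rank 4, with invariant factors (1,1,1,1).

The boundary map ∂_2: C_2 → C_1 acts by ∂[p,q,r] = [q,r] − [p,r] + [p,q]. For instance
  ∂[v_0,v_3,v_4] = [v_3,v_4] − [v_0,v_4] + [v_0,v_3],
  ∂[v_0,v_1,v_4] = [v_1,v_4] − [v_0,v_4] + [v_0,v_1].
This gives a 10×5 integer matrix of rank 5; reducing to Smith normal form yields diagonal entries (1,1,1,1,1).

From H_k ≅ ker(∂_k) / im(∂_{k+1}) we obtain:

  H_0: rank C_0 − rank ∂_1 = 5 − 4 = 1, and the invariant factors of ∂_1 are all 1, so H_0 ≅ Z.
  H_1: rank ker ∂_1 − rank ∂_2 = (10 − 4) − 5 = 1, and the invariant factors of ∂_2 are all 1, so H_1 ≅ Z.
  H_2: rank ker ∂_2 − rank ∂_3 = (5 − 5) − 0 = 0, and there is no ∂_3, so H_2 ≅ 0.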